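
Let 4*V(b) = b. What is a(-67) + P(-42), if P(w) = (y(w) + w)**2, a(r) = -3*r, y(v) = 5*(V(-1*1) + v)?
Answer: 1029385/16 ≈ 64337.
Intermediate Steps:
V(b) = b/4
y(v) = -5/4 + 5*v (y(v) = 5*((-1*1)/4 + v) = 5*((1/4)*(-1) + v) = 5*(-1/4 + v) = -5/4 + 5*v)
P(w) = (-5/4 + 6*w)**2 (P(w) = ((-5/4 + 5*w) + w)**2 = (-5/4 + 6*w)**2)
a(-67) + P(-42) = -3*(-67) + (-5 + 24*(-42))**2/16 = 201 + (-5 - 1008)**2/16 = 201 + (1/16)*(-1013)**2 = 201 + (1/16)*1026169 = 201 + 1026169/16 = 1029385/16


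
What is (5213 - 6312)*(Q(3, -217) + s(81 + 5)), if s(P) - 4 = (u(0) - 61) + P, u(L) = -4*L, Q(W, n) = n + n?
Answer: 445095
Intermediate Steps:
Q(W, n) = 2*n
s(P) = -57 + P (s(P) = 4 + ((-4*0 - 61) + P) = 4 + ((0 - 61) + P) = 4 + (-61 + P) = -57 + P)
(5213 - 6312)*(Q(3, -217) + s(81 + 5)) = (5213 - 6312)*(2*(-217) + (-57 + (81 + 5))) = -1099*(-434 + (-57 + 86)) = -1099*(-434 + 29) = -1099*(-405) = 445095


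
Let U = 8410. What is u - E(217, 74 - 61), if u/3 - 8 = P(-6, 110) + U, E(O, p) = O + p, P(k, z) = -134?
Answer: 24622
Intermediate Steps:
u = 24852 (u = 24 + 3*(-134 + 8410) = 24 + 3*8276 = 24 + 24828 = 24852)
u - E(217, 74 - 61) = 24852 - (217 + (74 - 61)) = 24852 - (217 + 13) = 24852 - 1*230 = 24852 - 230 = 24622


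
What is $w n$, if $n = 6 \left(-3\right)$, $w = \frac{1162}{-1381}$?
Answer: $\frac{20916}{1381} \approx 15.146$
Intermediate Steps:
$w = - \frac{1162}{1381}$ ($w = 1162 \left(- \frac{1}{1381}\right) = - \frac{1162}{1381} \approx -0.84142$)
$n = -18$
$w n = \left(- \frac{1162}{1381}\right) \left(-18\right) = \frac{20916}{1381}$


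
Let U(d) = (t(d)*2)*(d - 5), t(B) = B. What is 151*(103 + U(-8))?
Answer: 46961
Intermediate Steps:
U(d) = 2*d*(-5 + d) (U(d) = (d*2)*(d - 5) = (2*d)*(-5 + d) = 2*d*(-5 + d))
151*(103 + U(-8)) = 151*(103 + 2*(-8)*(-5 - 8)) = 151*(103 + 2*(-8)*(-13)) = 151*(103 + 208) = 151*311 = 46961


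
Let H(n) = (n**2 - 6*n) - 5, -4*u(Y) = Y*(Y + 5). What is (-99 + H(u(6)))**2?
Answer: 1142761/16 ≈ 71423.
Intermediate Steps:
u(Y) = -Y*(5 + Y)/4 (u(Y) = -Y*(Y + 5)/4 = -Y*(5 + Y)/4)
H(n) = -5 + n**2 - 6*n
(-99 + H(u(6)))**2 = (-99 + (-5 + (-1/4*6*(5 + 6))**2 - (-3)*6*(5 + 6)/2))**2 = (-99 + (-5 + (-1/4*6*11)**2 - (-3)*6*11/2))**2 = (-99 + (-5 + (-33/2)**2 - 6*(-33/2)))**2 = (-99 + (-5 + 1089/4 + 99))**2 = (-99 + 1465/4)**2 = (1069/4)**2 = 1142761/16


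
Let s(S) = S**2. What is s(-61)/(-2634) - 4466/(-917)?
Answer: 1193041/345054 ≈ 3.4576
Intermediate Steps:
s(-61)/(-2634) - 4466/(-917) = (-61)**2/(-2634) - 4466/(-917) = 3721*(-1/2634) - 4466*(-1/917) = -3721/2634 + 638/131 = 1193041/345054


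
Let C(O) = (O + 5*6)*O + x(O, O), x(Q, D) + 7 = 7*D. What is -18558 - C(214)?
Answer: -72265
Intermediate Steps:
x(Q, D) = -7 + 7*D
C(O) = -7 + 7*O + O*(30 + O) (C(O) = (O + 5*6)*O + (-7 + 7*O) = (O + 30)*O + (-7 + 7*O) = (30 + O)*O + (-7 + 7*O) = O*(30 + O) + (-7 + 7*O) = -7 + 7*O + O*(30 + O))
-18558 - C(214) = -18558 - (-7 + 214**2 + 37*214) = -18558 - (-7 + 45796 + 7918) = -18558 - 1*53707 = -18558 - 53707 = -72265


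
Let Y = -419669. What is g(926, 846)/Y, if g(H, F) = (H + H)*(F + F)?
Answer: -3133584/419669 ≈ -7.4668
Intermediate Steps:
g(H, F) = 4*F*H (g(H, F) = (2*H)*(2*F) = 4*F*H)
g(926, 846)/Y = (4*846*926)/(-419669) = 3133584*(-1/419669) = -3133584/419669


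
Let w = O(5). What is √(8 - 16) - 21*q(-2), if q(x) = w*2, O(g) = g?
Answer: -210 + 2*I*√2 ≈ -210.0 + 2.8284*I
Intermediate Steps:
w = 5
q(x) = 10 (q(x) = 5*2 = 10)
√(8 - 16) - 21*q(-2) = √(8 - 16) - 21*10 = √(-8) - 210 = 2*I*√2 - 210 = -210 + 2*I*√2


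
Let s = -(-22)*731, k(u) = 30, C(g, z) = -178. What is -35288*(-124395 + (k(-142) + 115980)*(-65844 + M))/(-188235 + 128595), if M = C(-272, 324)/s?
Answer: -1642033277147675/363307 ≈ -4.5197e+9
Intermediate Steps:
s = 16082 (s = -22*(-731) = 16082)
M = -89/8041 (M = -178/16082 = -178*1/16082 = -89/8041 ≈ -0.011068)
-35288*(-124395 + (k(-142) + 115980)*(-65844 + M))/(-188235 + 128595) = -35288*(-124395 + (30 + 115980)*(-65844 - 89/8041))/(-188235 + 128595) = -35288/((-59640/(-124395 + 116010*(-529451693/8041)))) = -35288/((-59640/(-124395 - 61421690904930/8041))) = -35288/((-59640/(-61422691165125/8041))) = -35288/((-59640*(-8041/61422691165125))) = -35288/31971016/4094846077675 = -35288*4094846077675/31971016 = -1642033277147675/363307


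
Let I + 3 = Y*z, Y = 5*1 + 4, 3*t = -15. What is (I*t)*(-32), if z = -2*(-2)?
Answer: 5280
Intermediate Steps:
t = -5 (t = (⅓)*(-15) = -5)
z = 4
Y = 9 (Y = 5 + 4 = 9)
I = 33 (I = -3 + 9*4 = -3 + 36 = 33)
(I*t)*(-32) = (33*(-5))*(-32) = -165*(-32) = 5280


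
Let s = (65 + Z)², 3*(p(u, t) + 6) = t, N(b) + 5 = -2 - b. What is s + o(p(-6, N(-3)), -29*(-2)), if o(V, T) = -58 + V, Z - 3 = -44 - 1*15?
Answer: 47/3 ≈ 15.667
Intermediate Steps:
N(b) = -7 - b (N(b) = -5 + (-2 - b) = -7 - b)
Z = -56 (Z = 3 + (-44 - 1*15) = 3 + (-44 - 15) = 3 - 59 = -56)
p(u, t) = -6 + t/3
s = 81 (s = (65 - 56)² = 9² = 81)
s + o(p(-6, N(-3)), -29*(-2)) = 81 + (-58 + (-6 + (-7 - 1*(-3))/3)) = 81 + (-58 + (-6 + (-7 + 3)/3)) = 81 + (-58 + (-6 + (⅓)*(-4))) = 81 + (-58 + (-6 - 4/3)) = 81 + (-58 - 22/3) = 81 - 196/3 = 47/3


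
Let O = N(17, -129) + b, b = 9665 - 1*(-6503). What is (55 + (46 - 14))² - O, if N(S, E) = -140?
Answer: -8459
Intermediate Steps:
b = 16168 (b = 9665 + 6503 = 16168)
O = 16028 (O = -140 + 16168 = 16028)
(55 + (46 - 14))² - O = (55 + (46 - 14))² - 1*16028 = (55 + 32)² - 16028 = 87² - 16028 = 7569 - 16028 = -8459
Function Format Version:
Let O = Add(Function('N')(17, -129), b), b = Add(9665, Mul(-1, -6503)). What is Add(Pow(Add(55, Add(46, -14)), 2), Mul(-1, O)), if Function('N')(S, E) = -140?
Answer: -8459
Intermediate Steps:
b = 16168 (b = Add(9665, 6503) = 16168)
O = 16028 (O = Add(-140, 16168) = 16028)
Add(Pow(Add(55, Add(46, -14)), 2), Mul(-1, O)) = Add(Pow(Add(55, Add(46, -14)), 2), Mul(-1, 16028)) = Add(Pow(Add(55, 32), 2), -16028) = Add(Pow(87, 2), -16028) = Add(7569, -16028) = -8459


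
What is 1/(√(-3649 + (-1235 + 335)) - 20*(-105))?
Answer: 2100/4414549 - I*√4549/4414549 ≈ 0.0004757 - 1.5278e-5*I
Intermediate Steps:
1/(√(-3649 + (-1235 + 335)) - 20*(-105)) = 1/(√(-3649 - 900) + 2100) = 1/(√(-4549) + 2100) = 1/(I*√4549 + 2100) = 1/(2100 + I*√4549)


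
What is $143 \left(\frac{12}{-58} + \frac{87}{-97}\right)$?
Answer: $- \frac{444015}{2813} \approx -157.84$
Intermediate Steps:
$143 \left(\frac{12}{-58} + \frac{87}{-97}\right) = 143 \left(12 \left(- \frac{1}{58}\right) + 87 \left(- \frac{1}{97}\right)\right) = 143 \left(- \frac{6}{29} - \frac{87}{97}\right) = 143 \left(- \frac{3105}{2813}\right) = - \frac{444015}{2813}$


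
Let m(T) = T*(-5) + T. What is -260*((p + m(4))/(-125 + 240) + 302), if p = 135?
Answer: -1812148/23 ≈ -78789.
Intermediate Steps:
m(T) = -4*T (m(T) = -5*T + T = -4*T)
-260*((p + m(4))/(-125 + 240) + 302) = -260*((135 - 4*4)/(-125 + 240) + 302) = -260*((135 - 16)/115 + 302) = -260*(119*(1/115) + 302) = -260*(119/115 + 302) = -260*34849/115 = -1812148/23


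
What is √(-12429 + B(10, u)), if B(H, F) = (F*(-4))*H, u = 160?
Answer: I*√18829 ≈ 137.22*I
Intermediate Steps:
B(H, F) = -4*F*H (B(H, F) = (-4*F)*H = -4*F*H)
√(-12429 + B(10, u)) = √(-12429 - 4*160*10) = √(-12429 - 6400) = √(-18829) = I*√18829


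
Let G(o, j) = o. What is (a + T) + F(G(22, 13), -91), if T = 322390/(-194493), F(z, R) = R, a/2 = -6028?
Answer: -2362828861/194493 ≈ -12149.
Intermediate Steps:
a = -12056 (a = 2*(-6028) = -12056)
T = -322390/194493 (T = 322390*(-1/194493) = -322390/194493 ≈ -1.6576)
(a + T) + F(G(22, 13), -91) = (-12056 - 322390/194493) - 91 = -2345129998/194493 - 91 = -2362828861/194493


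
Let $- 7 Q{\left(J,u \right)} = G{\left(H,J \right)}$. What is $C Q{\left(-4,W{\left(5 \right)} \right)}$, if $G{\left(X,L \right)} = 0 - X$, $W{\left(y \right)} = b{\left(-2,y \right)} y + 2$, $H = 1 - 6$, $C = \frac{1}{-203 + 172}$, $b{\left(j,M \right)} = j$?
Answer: $\frac{5}{217} \approx 0.023041$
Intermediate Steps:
$C = - \frac{1}{31}$ ($C = \frac{1}{-31} = - \frac{1}{31} \approx -0.032258$)
$H = -5$ ($H = 1 - 6 = -5$)
$W{\left(y \right)} = 2 - 2 y$ ($W{\left(y \right)} = - 2 y + 2 = 2 - 2 y$)
$G{\left(X,L \right)} = - X$
$Q{\left(J,u \right)} = - \frac{5}{7}$ ($Q{\left(J,u \right)} = - \frac{\left(-1\right) \left(-5\right)}{7} = \left(- \frac{1}{7}\right) 5 = - \frac{5}{7}$)
$C Q{\left(-4,W{\left(5 \right)} \right)} = \left(- \frac{1}{31}\right) \left(- \frac{5}{7}\right) = \frac{5}{217}$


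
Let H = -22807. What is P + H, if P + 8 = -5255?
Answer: -28070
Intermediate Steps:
P = -5263 (P = -8 - 5255 = -5263)
P + H = -5263 - 22807 = -28070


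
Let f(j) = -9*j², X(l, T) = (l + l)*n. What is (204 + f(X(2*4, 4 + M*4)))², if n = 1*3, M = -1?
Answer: 421563024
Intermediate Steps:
n = 3
X(l, T) = 6*l (X(l, T) = (l + l)*3 = (2*l)*3 = 6*l)
(204 + f(X(2*4, 4 + M*4)))² = (204 - 9*(6*(2*4))²)² = (204 - 9*(6*8)²)² = (204 - 9*48²)² = (204 - 9*2304)² = (204 - 20736)² = (-20532)² = 421563024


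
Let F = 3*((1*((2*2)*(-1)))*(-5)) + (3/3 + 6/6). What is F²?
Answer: 3844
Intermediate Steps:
F = 62 (F = 3*((1*(4*(-1)))*(-5)) + (3*(⅓) + 6*(⅙)) = 3*((1*(-4))*(-5)) + (1 + 1) = 3*(-4*(-5)) + 2 = 3*20 + 2 = 60 + 2 = 62)
F² = 62² = 3844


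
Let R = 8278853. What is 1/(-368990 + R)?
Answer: 1/7909863 ≈ 1.2642e-7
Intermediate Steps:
1/(-368990 + R) = 1/(-368990 + 8278853) = 1/7909863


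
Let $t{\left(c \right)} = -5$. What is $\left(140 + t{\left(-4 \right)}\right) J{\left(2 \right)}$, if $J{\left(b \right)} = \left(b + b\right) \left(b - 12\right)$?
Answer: $-5400$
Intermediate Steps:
$J{\left(b \right)} = 2 b \left(-12 + b\right)$
$\left(140 + t{\left(-4 \right)}\right) J{\left(2 \right)} = \left(140 - 5\right) 2 \cdot 2 \left(-12 + 2\right) = 135 \cdot 2 \cdot 2 \left(-10\right) = 135 \left(-40\right) = -5400$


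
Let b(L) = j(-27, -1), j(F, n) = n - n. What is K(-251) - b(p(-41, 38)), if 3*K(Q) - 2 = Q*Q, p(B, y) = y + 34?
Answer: 21001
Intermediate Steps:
p(B, y) = 34 + y
K(Q) = 2/3 + Q**2/3 (K(Q) = 2/3 + (Q*Q)/3 = 2/3 + Q**2/3)
j(F, n) = 0
b(L) = 0
K(-251) - b(p(-41, 38)) = (2/3 + (1/3)*(-251)**2) - 1*0 = (2/3 + (1/3)*63001) + 0 = (2/3 + 63001/3) + 0 = 21001 + 0 = 21001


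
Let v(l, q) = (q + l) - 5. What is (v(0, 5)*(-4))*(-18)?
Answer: 0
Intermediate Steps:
v(l, q) = -5 + l + q (v(l, q) = (l + q) - 5 = -5 + l + q)
(v(0, 5)*(-4))*(-18) = ((-5 + 0 + 5)*(-4))*(-18) = (0*(-4))*(-18) = 0*(-18) = 0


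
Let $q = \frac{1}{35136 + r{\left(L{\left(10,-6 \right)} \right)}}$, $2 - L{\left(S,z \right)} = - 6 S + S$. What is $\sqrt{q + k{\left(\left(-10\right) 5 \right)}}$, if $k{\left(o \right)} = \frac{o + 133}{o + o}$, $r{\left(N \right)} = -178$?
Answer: $\frac{i \sqrt{25356907653}}{174790} \approx 0.91103 i$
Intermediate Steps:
$L{\left(S,z \right)} = 2 + 5 S$ ($L{\left(S,z \right)} = 2 - \left(- 6 S + S\right) = 2 - - 5 S = 2 + 5 S$)
$k{\left(o \right)} = \frac{133 + o}{2 o}$
$q = \frac{1}{34958}$ ($q = \frac{1}{35136 - 178} = \frac{1}{34958} \approx 2.8606 \cdot 10^{-5}$)
$\sqrt{q + k{\left(\left(-10\right) 5 \right)}} = \sqrt{\frac{1}{34958} + \frac{133 - 50}{2 \left(\left(-10\right) 5\right)}} = \sqrt{\frac{1}{34958} + \frac{133 - 50}{2 \left(-50\right)}} = \sqrt{\frac{1}{34958} + \frac{1}{2} \left(- \frac{1}{50}\right) 83} = \sqrt{\frac{1}{34958} - \frac{83}{100}} = \sqrt{- \frac{1450707}{1747900}} = \frac{i \sqrt{25356907653}}{174790}$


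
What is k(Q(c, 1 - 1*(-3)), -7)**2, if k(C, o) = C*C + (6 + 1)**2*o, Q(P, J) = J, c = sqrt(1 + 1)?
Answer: 106929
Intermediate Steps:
c = sqrt(2) ≈ 1.4142
k(C, o) = C**2 + 49*o (k(C, o) = C**2 + 7**2*o = C**2 + 49*o)
k(Q(c, 1 - 1*(-3)), -7)**2 = ((1 - 1*(-3))**2 + 49*(-7))**2 = ((1 + 3)**2 - 343)**2 = (4**2 - 343)**2 = (16 - 343)**2 = (-327)**2 = 106929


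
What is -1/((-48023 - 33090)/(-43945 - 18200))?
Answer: -62145/81113 ≈ -0.76615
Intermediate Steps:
-1/((-48023 - 33090)/(-43945 - 18200)) = -1/((-81113/(-62145))) = -1/((-81113*(-1/62145))) = -1/81113/62145 = -1*62145/81113 = -62145/81113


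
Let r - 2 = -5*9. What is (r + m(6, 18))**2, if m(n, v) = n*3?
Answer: 625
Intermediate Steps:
m(n, v) = 3*n
r = -43 (r = 2 - 5*9 = 2 - 45 = -43)
(r + m(6, 18))**2 = (-43 + 3*6)**2 = (-43 + 18)**2 = (-25)**2 = 625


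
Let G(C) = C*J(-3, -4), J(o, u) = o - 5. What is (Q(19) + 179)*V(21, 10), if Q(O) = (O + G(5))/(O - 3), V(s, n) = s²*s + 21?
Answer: 13194363/8 ≈ 1.6493e+6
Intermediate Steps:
J(o, u) = -5 + o
V(s, n) = 21 + s³ (V(s, n) = s³ + 21 = 21 + s³)
G(C) = -8*C (G(C) = C*(-5 - 3) = C*(-8) = -8*C)
Q(O) = (-40 + O)/(-3 + O) (Q(O) = (O - 8*5)/(O - 3) = (O - 40)/(-3 + O) = (-40 + O)/(-3 + O))
(Q(19) + 179)*V(21, 10) = ((-40 + 19)/(-3 + 19) + 179)*(21 + 21³) = (-21/16 + 179)*(21 + 9261) = ((1/16)*(-21) + 179)*9282 = (-21/16 + 179)*9282 = (2843/16)*9282 = 13194363/8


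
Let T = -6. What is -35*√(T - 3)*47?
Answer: -4935*I ≈ -4935.0*I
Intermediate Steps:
-35*√(T - 3)*47 = -35*√(-6 - 3)*47 = -105*I*47 = -4935*I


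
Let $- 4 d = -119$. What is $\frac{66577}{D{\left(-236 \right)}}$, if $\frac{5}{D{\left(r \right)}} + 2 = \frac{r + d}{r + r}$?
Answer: $- \frac{196468727}{9440} \approx -20812.0$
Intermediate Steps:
$d = \frac{119}{4}$ ($d = \left(- \frac{1}{4}\right) \left(-119\right) = \frac{119}{4} \approx 29.75$)
$D{\left(r \right)} = \frac{5}{-2 + \frac{\frac{119}{4} + r}{2 r}}$ ($D{\left(r \right)} = \frac{5}{-2 + \frac{r + \frac{119}{4}}{r + r}} = \frac{5}{-2 + \frac{\frac{119}{4} + r}{2 r}}$)
$\frac{66577}{D{\left(-236 \right)}} = \frac{66577}{\left(-40\right) \left(-236\right) \frac{1}{-119 + 12 \left(-236\right)}} = \frac{66577}{\left(-40\right) \left(-236\right) \frac{1}{-119 - 2832}} = \frac{66577}{\left(-40\right) \left(-236\right) \frac{1}{-2951}} = \frac{66577}{\left(-40\right) \left(-236\right) \left(- \frac{1}{2951}\right)} = \frac{66577}{- \frac{9440}{2951}} = 66577 \left(- \frac{2951}{9440}\right) = - \frac{196468727}{9440}$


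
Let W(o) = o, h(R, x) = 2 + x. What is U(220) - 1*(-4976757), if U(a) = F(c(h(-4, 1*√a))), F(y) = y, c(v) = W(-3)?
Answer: 4976754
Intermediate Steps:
c(v) = -3
U(a) = -3
U(220) - 1*(-4976757) = -3 - 1*(-4976757) = -3 + 4976757 = 4976754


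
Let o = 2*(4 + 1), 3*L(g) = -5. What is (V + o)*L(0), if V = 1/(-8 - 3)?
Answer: -545/33 ≈ -16.515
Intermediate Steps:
L(g) = -5/3 (L(g) = (1/3)*(-5) = -5/3)
o = 10 (o = 2*5 = 10)
V = -1/11 (V = 1/(-11) = -1/11 ≈ -0.090909)
(V + o)*L(0) = (-1/11 + 10)*(-5/3) = (109/11)*(-5/3) = -545/33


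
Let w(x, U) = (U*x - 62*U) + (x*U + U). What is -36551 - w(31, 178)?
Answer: -36729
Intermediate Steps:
w(x, U) = -61*U + 2*U*x (w(x, U) = (-62*U + U*x) + (U*x + U) = (-62*U + U*x) + (U + U*x) = -61*U + 2*U*x)
-36551 - w(31, 178) = -36551 - 178*(-61 + 2*31) = -36551 - 178*(-61 + 62) = -36551 - 178 = -36729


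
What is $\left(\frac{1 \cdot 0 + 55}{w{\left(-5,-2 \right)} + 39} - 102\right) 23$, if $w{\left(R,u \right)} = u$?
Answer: $- \frac{85537}{37} \approx -2311.8$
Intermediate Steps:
$\left(\frac{1 \cdot 0 + 55}{w{\left(-5,-2 \right)} + 39} - 102\right) 23 = \left(\frac{1 \cdot 0 + 55}{-2 + 39} - 102\right) 23 = \left(\frac{0 + 55}{37} - 102\right) 23 = \left(55 \cdot \frac{1}{37} - 102\right) 23 = \left(\frac{55}{37} - 102\right) 23 = \left(- \frac{3719}{37}\right) 23 = - \frac{85537}{37}$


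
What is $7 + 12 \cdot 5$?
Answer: $67$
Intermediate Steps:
$7 + 12 \cdot 5 = 7 + 60 = 67$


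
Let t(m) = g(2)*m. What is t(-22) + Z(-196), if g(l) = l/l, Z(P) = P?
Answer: -218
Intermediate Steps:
g(l) = 1
t(m) = m (t(m) = 1*m = m)
t(-22) + Z(-196) = -22 - 196 = -218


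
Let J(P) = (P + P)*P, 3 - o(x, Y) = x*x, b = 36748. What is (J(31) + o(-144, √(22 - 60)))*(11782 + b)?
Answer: -912897830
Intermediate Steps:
o(x, Y) = 3 - x² (o(x, Y) = 3 - x*x = 3 - x²)
J(P) = 2*P² (J(P) = (2*P)*P = 2*P²)
(J(31) + o(-144, √(22 - 60)))*(11782 + b) = (2*31² + (3 - 1*(-144)²))*(11782 + 36748) = (2*961 + (3 - 1*20736))*48530 = (1922 + (3 - 20736))*48530 = (1922 - 20733)*48530 = -18811*48530 = -912897830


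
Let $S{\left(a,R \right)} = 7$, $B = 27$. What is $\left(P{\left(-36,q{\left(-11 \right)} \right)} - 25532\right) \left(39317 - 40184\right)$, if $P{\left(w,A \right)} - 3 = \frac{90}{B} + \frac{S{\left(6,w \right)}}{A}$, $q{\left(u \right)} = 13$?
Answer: $\frac{287693720}{13} \approx 2.213 \cdot 10^{7}$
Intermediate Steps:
$P{\left(w,A \right)} = \frac{19}{3} + \frac{7}{A}$ ($P{\left(w,A \right)} = 3 + \left(\frac{90}{27} + \frac{7}{A}\right) = 3 + \left(90 \cdot \frac{1}{27} + \frac{7}{A}\right) = 3 + \left(\frac{10}{3} + \frac{7}{A}\right) = \frac{19}{3} + \frac{7}{A}$)
$\left(P{\left(-36,q{\left(-11 \right)} \right)} - 25532\right) \left(39317 - 40184\right) = \left(\left(\frac{19}{3} + \frac{7}{13}\right) - 25532\right) \left(39317 - 40184\right) = \left(\left(\frac{19}{3} + 7 \cdot \frac{1}{13}\right) - 25532\right) \left(-867\right) = \left(\left(\frac{19}{3} + \frac{7}{13}\right) - 25532\right) \left(-867\right) = \left(\frac{268}{39} - 25532\right) \left(-867\right) = \left(- \frac{995480}{39}\right) \left(-867\right) = \frac{287693720}{13}$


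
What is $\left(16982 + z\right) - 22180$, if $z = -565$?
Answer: $-5763$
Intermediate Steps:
$\left(16982 + z\right) - 22180 = \left(16982 - 565\right) - 22180 = 16417 - 22180 = -5763$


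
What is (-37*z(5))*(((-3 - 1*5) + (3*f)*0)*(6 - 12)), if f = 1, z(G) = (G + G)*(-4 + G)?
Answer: -17760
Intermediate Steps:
z(G) = 2*G*(-4 + G) (z(G) = (2*G)*(-4 + G) = 2*G*(-4 + G))
(-37*z(5))*(((-3 - 1*5) + (3*f)*0)*(6 - 12)) = (-74*5*(-4 + 5))*(((-3 - 1*5) + (3*1)*0)*(6 - 12)) = (-74*5)*(((-3 - 5) + 3*0)*(-6)) = (-37*10)*((-8 + 0)*(-6)) = -(-2960)*(-6) = -370*48 = -17760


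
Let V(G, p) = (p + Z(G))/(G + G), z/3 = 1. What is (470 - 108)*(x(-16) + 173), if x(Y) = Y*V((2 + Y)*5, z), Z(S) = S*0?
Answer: 2196254/35 ≈ 62750.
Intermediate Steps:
z = 3 (z = 3*1 = 3)
Z(S) = 0
V(G, p) = p/(2*G) (V(G, p) = (p + 0)/(G + G) = p/((2*G)) = p*(1/(2*G)) = p/(2*G))
x(Y) = 3*Y/(2*(10 + 5*Y)) (x(Y) = Y*((½)*3/((2 + Y)*5)) = Y*((½)*3/(10 + 5*Y)) = Y*(3/(2*(10 + 5*Y))) = 3*Y/(2*(10 + 5*Y)))
(470 - 108)*(x(-16) + 173) = (470 - 108)*((3/10)*(-16)/(2 - 16) + 173) = 362*((3/10)*(-16)/(-14) + 173) = 362*((3/10)*(-16)*(-1/14) + 173) = 362*(12/35 + 173) = 362*(6067/35) = 2196254/35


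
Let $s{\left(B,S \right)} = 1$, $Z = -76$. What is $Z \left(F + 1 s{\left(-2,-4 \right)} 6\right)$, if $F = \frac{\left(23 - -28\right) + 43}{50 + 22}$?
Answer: $- \frac{4997}{9} \approx -555.22$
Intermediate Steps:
$F = \frac{47}{36}$ ($F = \frac{\left(23 + 28\right) + 43}{72} = \left(51 + 43\right) \frac{1}{72} = 94 \cdot \frac{1}{72} = \frac{47}{36} \approx 1.3056$)
$Z \left(F + 1 s{\left(-2,-4 \right)} 6\right) = - 76 \left(\frac{47}{36} + 1 \cdot 1 \cdot 6\right) = - 76 \left(\frac{47}{36} + 1 \cdot 6\right) = - 76 \left(\frac{47}{36} + 6\right) = \left(-76\right) \frac{263}{36} = - \frac{4997}{9}$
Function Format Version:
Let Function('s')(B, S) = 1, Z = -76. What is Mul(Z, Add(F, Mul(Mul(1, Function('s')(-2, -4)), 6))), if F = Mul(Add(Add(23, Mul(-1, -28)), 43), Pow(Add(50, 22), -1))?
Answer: Rational(-4997, 9) ≈ -555.22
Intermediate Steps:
F = Rational(47, 36) (F = Mul(Add(Add(23, 28), 43), Pow(72, -1)) = Mul(Add(51, 43), Rational(1, 72)) = Mul(94, Rational(1, 72)) = Rational(47, 36) ≈ 1.3056)
Mul(Z, Add(F, Mul(Mul(1, Function('s')(-2, -4)), 6))) = Mul(-76, Add(Rational(47, 36), Mul(Mul(1, 1), 6))) = Mul(-76, Add(Rational(47, 36), Mul(1, 6))) = Mul(-76, Add(Rational(47, 36), 6)) = Mul(-76, Rational(263, 36)) = Rational(-4997, 9)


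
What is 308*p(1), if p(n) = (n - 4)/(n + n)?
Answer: -462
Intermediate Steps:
p(n) = (-4 + n)/(2*n) (p(n) = (-4 + n)/((2*n)) = (-4 + n)*(1/(2*n)) = (-4 + n)/(2*n))
308*p(1) = 308*((½)*(-4 + 1)/1) = 308*((½)*1*(-3)) = 308*(-3/2) = -462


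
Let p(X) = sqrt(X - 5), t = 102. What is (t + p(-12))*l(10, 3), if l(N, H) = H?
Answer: 306 + 3*I*sqrt(17) ≈ 306.0 + 12.369*I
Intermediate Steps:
p(X) = sqrt(-5 + X)
(t + p(-12))*l(10, 3) = (102 + sqrt(-5 - 12))*3 = (102 + sqrt(-17))*3 = (102 + I*sqrt(17))*3 = 306 + 3*I*sqrt(17)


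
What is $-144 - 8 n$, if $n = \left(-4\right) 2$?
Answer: $-80$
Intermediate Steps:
$n = -8$
$-144 - 8 n = -144 - -64 = -144 + 64 = -80$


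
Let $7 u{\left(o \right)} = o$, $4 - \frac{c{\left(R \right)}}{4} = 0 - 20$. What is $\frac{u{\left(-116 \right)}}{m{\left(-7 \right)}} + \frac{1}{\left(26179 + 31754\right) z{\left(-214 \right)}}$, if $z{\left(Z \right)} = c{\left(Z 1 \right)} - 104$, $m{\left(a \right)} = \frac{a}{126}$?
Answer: $\frac{967712825}{3244248} \approx 298.29$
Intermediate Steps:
$m{\left(a \right)} = \frac{a}{126}$ ($m{\left(a \right)} = a \frac{1}{126} = \frac{a}{126}$)
$c{\left(R \right)} = 96$ ($c{\left(R \right)} = 16 - 4 \left(0 - 20\right) = 16 - -80 = 16 + 80 = 96$)
$u{\left(o \right)} = \frac{o}{7}$
$z{\left(Z \right)} = -8$ ($z{\left(Z \right)} = 96 - 104 = -8$)
$\frac{u{\left(-116 \right)}}{m{\left(-7 \right)}} + \frac{1}{\left(26179 + 31754\right) z{\left(-214 \right)}} = \frac{\frac{1}{7} \left(-116\right)}{\frac{1}{126} \left(-7\right)} + \frac{1}{\left(26179 + 31754\right) \left(-8\right)} = - \frac{116}{7 \left(- \frac{1}{18}\right)} + \frac{1}{57933} \left(- \frac{1}{8}\right) = \left(- \frac{116}{7}\right) \left(-18\right) + \frac{1}{57933} \left(- \frac{1}{8}\right) = \frac{2088}{7} - \frac{1}{463464} = \frac{967712825}{3244248}$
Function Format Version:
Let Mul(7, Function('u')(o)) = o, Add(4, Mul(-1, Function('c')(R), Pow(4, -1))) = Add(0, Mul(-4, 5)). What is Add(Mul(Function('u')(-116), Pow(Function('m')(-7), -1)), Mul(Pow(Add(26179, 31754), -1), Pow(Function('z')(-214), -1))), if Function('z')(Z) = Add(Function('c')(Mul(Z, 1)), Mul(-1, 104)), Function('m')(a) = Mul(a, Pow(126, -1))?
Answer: Rational(967712825, 3244248) ≈ 298.29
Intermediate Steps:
Function('m')(a) = Mul(Rational(1, 126), a) (Function('m')(a) = Mul(a, Rational(1, 126)) = Mul(Rational(1, 126), a))
Function('c')(R) = 96 (Function('c')(R) = Add(16, Mul(-4, Add(0, Mul(-4, 5)))) = Add(16, Mul(-4, Add(0, -20))) = Add(16, Mul(-4, -20)) = Add(16, 80) = 96)
Function('u')(o) = Mul(Rational(1, 7), o)
Function('z')(Z) = -8 (Function('z')(Z) = Add(96, Mul(-1, 104)) = Add(96, -104) = -8)
Add(Mul(Function('u')(-116), Pow(Function('m')(-7), -1)), Mul(Pow(Add(26179, 31754), -1), Pow(Function('z')(-214), -1))) = Add(Mul(Mul(Rational(1, 7), -116), Pow(Mul(Rational(1, 126), -7), -1)), Mul(Pow(Add(26179, 31754), -1), Pow(-8, -1))) = Add(Mul(Rational(-116, 7), Pow(Rational(-1, 18), -1)), Mul(Pow(57933, -1), Rational(-1, 8))) = Add(Mul(Rational(-116, 7), -18), Mul(Rational(1, 57933), Rational(-1, 8))) = Add(Rational(2088, 7), Rational(-1, 463464)) = Rational(967712825, 3244248)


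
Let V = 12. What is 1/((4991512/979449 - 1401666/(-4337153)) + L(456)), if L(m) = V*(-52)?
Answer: -4248020168697/2627742773659558 ≈ -0.0016166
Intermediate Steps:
L(m) = -624 (L(m) = 12*(-52) = -624)
1/((4991512/979449 - 1401666/(-4337153)) + L(456)) = 1/((4991512/979449 - 1401666/(-4337153)) - 624) = 1/((4991512*(1/979449) - 1401666*(-1/4337153)) - 624) = 1/((4991512/979449 + 1401666/4337153) - 624) = 1/(23021811607370/4248020168697 - 624) = 1/(-2627742773659558/4248020168697) = -4248020168697/2627742773659558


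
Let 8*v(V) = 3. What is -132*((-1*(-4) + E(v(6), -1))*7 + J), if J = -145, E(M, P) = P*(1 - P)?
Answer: 17292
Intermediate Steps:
v(V) = 3/8 (v(V) = (⅛)*3 = 3/8)
-132*((-1*(-4) + E(v(6), -1))*7 + J) = -132*((-1*(-4) - (1 - 1*(-1)))*7 - 145) = -132*((4 - (1 + 1))*7 - 145) = -132*((4 - 1*2)*7 - 145) = -132*((4 - 2)*7 - 145) = -132*(2*7 - 145) = -132*(14 - 145) = -132*(-131) = 17292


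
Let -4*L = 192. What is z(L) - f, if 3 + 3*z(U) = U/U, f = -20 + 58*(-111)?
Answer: 19372/3 ≈ 6457.3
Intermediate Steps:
L = -48 (L = -¼*192 = -48)
f = -6458 (f = -20 - 6438 = -6458)
z(U) = -⅔ (z(U) = -1 + (U/U)/3 = -1 + (⅓)*1 = -1 + ⅓ = -⅔)
z(L) - f = -⅔ - 1*(-6458) = -⅔ + 6458 = 19372/3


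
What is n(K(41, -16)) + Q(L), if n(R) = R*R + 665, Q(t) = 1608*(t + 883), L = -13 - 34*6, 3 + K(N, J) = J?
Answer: 1071954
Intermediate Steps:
K(N, J) = -3 + J
L = -217 (L = -13 - 17*12 = -13 - 204 = -217)
Q(t) = 1419864 + 1608*t (Q(t) = 1608*(883 + t) = 1419864 + 1608*t)
n(R) = 665 + R**2 (n(R) = R**2 + 665 = 665 + R**2)
n(K(41, -16)) + Q(L) = (665 + (-3 - 16)**2) + (1419864 + 1608*(-217)) = (665 + (-19)**2) + (1419864 - 348936) = (665 + 361) + 1070928 = 1026 + 1070928 = 1071954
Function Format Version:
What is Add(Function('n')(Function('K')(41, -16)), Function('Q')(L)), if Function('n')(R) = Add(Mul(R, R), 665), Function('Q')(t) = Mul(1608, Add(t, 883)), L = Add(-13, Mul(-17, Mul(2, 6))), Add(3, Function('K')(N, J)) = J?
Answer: 1071954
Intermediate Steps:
Function('K')(N, J) = Add(-3, J)
L = -217 (L = Add(-13, Mul(-17, 12)) = Add(-13, -204) = -217)
Function('Q')(t) = Add(1419864, Mul(1608, t)) (Function('Q')(t) = Mul(1608, Add(883, t)) = Add(1419864, Mul(1608, t)))
Function('n')(R) = Add(665, Pow(R, 2)) (Function('n')(R) = Add(Pow(R, 2), 665) = Add(665, Pow(R, 2)))
Add(Function('n')(Function('K')(41, -16)), Function('Q')(L)) = Add(Add(665, Pow(Add(-3, -16), 2)), Add(1419864, Mul(1608, -217))) = Add(Add(665, Pow(-19, 2)), Add(1419864, -348936)) = Add(Add(665, 361), 1070928) = Add(1026, 1070928) = 1071954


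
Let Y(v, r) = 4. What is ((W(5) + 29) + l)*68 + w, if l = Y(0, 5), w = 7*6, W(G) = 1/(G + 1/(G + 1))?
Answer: 71274/31 ≈ 2299.2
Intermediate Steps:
W(G) = 1/(G + 1/(1 + G))
w = 42
l = 4
((W(5) + 29) + l)*68 + w = (((1 + 5)/(1 + 5 + 5**2) + 29) + 4)*68 + 42 = ((6/(1 + 5 + 25) + 29) + 4)*68 + 42 = ((6/31 + 29) + 4)*68 + 42 = (905/31 + 4)*68 + 42 = (1029/31)*68 + 42 = 69972/31 + 42 = 71274/31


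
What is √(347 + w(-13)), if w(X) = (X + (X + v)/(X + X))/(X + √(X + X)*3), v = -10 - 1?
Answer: √39*√((19600 - 4511*I*√26)/(13 - 3*I*√26))/13 ≈ 18.638 + 0.012298*I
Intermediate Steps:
v = -11
w(X) = (X + (-11 + X)/(2*X))/(X + 3*√2*√X) (w(X) = (X + (X - 11)/(X + X))/(X + √(X + X)*3) = (X + (-11 + X)/((2*X)))/(X + √(2*X)*3) = (X + (-11 + X)*(1/(2*X)))/(X + (√2*√X)*3) = (X + (-11 + X)/(2*X))/(X + 3*√2*√X))
√(347 + w(-13)) = √(347 + (-11 - 13 + 2*(-13)²)/(2*((-13)² + 3*√2*(-13)^(3/2)))) = √(347 + (-11 - 13 + 2*169)/(2*(169 + 3*√2*(-13*I*√13)))) = √(347 + (-11 - 13 + 338)/(2*(169 - 39*I*√26))) = √(347 + (½)*314/(169 - 39*I*√26)) = √(347 + 157/(169 - 39*I*√26))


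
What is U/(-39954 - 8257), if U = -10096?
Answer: 10096/48211 ≈ 0.20941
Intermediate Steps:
U/(-39954 - 8257) = -10096/(-39954 - 8257) = -10096/(-48211) = -10096*(-1/48211) = 10096/48211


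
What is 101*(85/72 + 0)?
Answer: 8585/72 ≈ 119.24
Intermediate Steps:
101*(85/72 + 0) = 101*(85/72) = 8585/72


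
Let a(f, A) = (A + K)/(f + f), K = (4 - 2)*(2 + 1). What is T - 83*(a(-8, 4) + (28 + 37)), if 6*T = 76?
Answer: -127931/24 ≈ -5330.5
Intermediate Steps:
K = 6 (K = 2*3 = 6)
T = 38/3 (T = (⅙)*76 = 38/3 ≈ 12.667)
a(f, A) = (6 + A)/(2*f) (a(f, A) = (A + 6)/(f + f) = (6 + A)/((2*f)) = (6 + A)*(1/(2*f)) = (6 + A)/(2*f))
T - 83*(a(-8, 4) + (28 + 37)) = 38/3 - 83*((½)*(6 + 4)/(-8) + (28 + 37)) = 38/3 - 83*((½)*(-⅛)*10 + 65) = 38/3 - 83*(-5/8 + 65) = 38/3 - 83*515/8 = 38/3 - 42745/8 = -127931/24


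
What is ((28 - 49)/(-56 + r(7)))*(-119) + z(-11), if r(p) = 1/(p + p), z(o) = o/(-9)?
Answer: -3781/87 ≈ -43.460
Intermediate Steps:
z(o) = -o/9 (z(o) = o*(-⅑) = -o/9)
r(p) = 1/(2*p)
((28 - 49)/(-56 + r(7)))*(-119) + z(-11) = ((28 - 49)/(-56 + (½)/7))*(-119) - ⅑*(-11) = -21/(-56 + (½)*(⅐))*(-119) + 11/9 = -21/(-56 + 1/14)*(-119) + 11/9 = -21/(-783/14)*(-119) + 11/9 = -21*(-14/783)*(-119) + 11/9 = (98/261)*(-119) + 11/9 = -11662/261 + 11/9 = -3781/87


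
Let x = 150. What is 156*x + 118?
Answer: 23518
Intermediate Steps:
156*x + 118 = 156*150 + 118 = 23400 + 118 = 23518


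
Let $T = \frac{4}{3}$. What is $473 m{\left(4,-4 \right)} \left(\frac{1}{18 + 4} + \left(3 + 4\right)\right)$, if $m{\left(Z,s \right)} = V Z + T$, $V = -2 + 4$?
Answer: $\frac{93310}{3} \approx 31103.0$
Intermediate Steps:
$V = 2$
$T = \frac{4}{3}$ ($T = 4 \cdot \frac{1}{3} = \frac{4}{3} \approx 1.3333$)
$m{\left(Z,s \right)} = \frac{4}{3} + 2 Z$ ($m{\left(Z,s \right)} = 2 Z + \frac{4}{3} = \frac{4}{3} + 2 Z$)
$473 m{\left(4,-4 \right)} \left(\frac{1}{18 + 4} + \left(3 + 4\right)\right) = 473 \left(\frac{4}{3} + 2 \cdot 4\right) \left(\frac{1}{18 + 4} + \left(3 + 4\right)\right) = 473 \left(\frac{4}{3} + 8\right) \left(\frac{1}{22} + 7\right) = 473 \frac{28 \left(\frac{1}{22} + 7\right)}{3} = 473 \cdot \frac{28}{3} \cdot \frac{155}{22} = 473 \cdot \frac{2170}{33} = \frac{93310}{3}$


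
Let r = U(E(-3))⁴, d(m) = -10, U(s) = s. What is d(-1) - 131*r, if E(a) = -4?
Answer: -33546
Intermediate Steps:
r = 256 (r = (-4)⁴ = 256)
d(-1) - 131*r = -10 - 131*256 = -10 - 33536 = -33546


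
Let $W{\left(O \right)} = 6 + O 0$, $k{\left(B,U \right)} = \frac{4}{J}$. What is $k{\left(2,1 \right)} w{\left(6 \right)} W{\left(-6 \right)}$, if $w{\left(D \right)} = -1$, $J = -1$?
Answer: $24$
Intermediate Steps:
$k{\left(B,U \right)} = -4$ ($k{\left(B,U \right)} = \frac{4}{-1} = 4 \left(-1\right) = -4$)
$W{\left(O \right)} = 6$ ($W{\left(O \right)} = 6 + 0 = 6$)
$k{\left(2,1 \right)} w{\left(6 \right)} W{\left(-6 \right)} = \left(-4\right) \left(-1\right) 6 = 4 \cdot 6 = 24$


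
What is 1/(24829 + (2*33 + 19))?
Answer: 1/24914 ≈ 4.0138e-5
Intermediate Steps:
1/(24829 + (2*33 + 19)) = 1/(24829 + (66 + 19)) = 1/(24829 + 85) = 1/24914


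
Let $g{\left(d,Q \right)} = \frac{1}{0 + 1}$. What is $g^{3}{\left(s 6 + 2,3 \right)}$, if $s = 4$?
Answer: $1$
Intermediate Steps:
$g{\left(d,Q \right)} = 1$ ($g{\left(d,Q \right)} = 1^{-1} = 1$)
$g^{3}{\left(s 6 + 2,3 \right)} = 1^{3} = 1$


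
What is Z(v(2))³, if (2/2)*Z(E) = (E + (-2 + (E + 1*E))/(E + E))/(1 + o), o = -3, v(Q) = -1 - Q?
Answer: 125/216 ≈ 0.57870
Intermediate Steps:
Z(E) = -E/2 - (-2 + 2*E)/(4*E) (Z(E) = (E + (-2 + (E + 1*E))/(E + E))/(1 - 3) = (E + (-2 + (E + E))/((2*E)))/(-2) = (E + (-2 + 2*E)*(1/(2*E)))*(-½) = (E + (-2 + 2*E)/(2*E))*(-½) = -E/2 - (-2 + 2*E)/(4*E))
Z(v(2))³ = ((1 - (-1 - 1*2) - (-1 - 1*2)²)/(2*(-1 - 1*2)))³ = ((1 - (-1 - 2) - (-1 - 2)²)/(2*(-1 - 2)))³ = ((½)*(1 - 1*(-3) - 1*(-3)²)/(-3))³ = ((½)*(-⅓)*(1 + 3 - 1*9))³ = ((½)*(-⅓)*(1 + 3 - 9))³ = ((½)*(-⅓)*(-5))³ = (⅚)³ = 125/216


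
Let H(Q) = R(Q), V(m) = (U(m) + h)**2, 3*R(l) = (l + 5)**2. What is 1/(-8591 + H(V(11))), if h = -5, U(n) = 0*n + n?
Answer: -3/24092 ≈ -0.00012452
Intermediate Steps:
U(n) = n (U(n) = 0 + n = n)
R(l) = (5 + l)**2/3 (R(l) = (l + 5)**2/3 = (5 + l)**2/3)
V(m) = (-5 + m)**2 (V(m) = (m - 5)**2 = (-5 + m)**2)
H(Q) = (5 + Q)**2/3
1/(-8591 + H(V(11))) = 1/(-8591 + (5 + (-5 + 11)**2)**2/3) = 1/(-8591 + (5 + 6**2)**2/3) = 1/(-8591 + (5 + 36)**2/3) = 1/(-8591 + (1/3)*41**2) = 1/(-8591 + (1/3)*1681) = 1/(-8591 + 1681/3) = 1/(-24092/3) = -3/24092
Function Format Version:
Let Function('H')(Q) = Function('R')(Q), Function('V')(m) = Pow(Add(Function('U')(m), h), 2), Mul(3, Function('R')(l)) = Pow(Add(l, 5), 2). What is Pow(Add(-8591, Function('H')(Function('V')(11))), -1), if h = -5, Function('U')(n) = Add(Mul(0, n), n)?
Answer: Rational(-3, 24092) ≈ -0.00012452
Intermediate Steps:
Function('U')(n) = n (Function('U')(n) = Add(0, n) = n)
Function('R')(l) = Mul(Rational(1, 3), Pow(Add(5, l), 2)) (Function('R')(l) = Mul(Rational(1, 3), Pow(Add(l, 5), 2)) = Mul(Rational(1, 3), Pow(Add(5, l), 2)))
Function('V')(m) = Pow(Add(-5, m), 2) (Function('V')(m) = Pow(Add(m, -5), 2) = Pow(Add(-5, m), 2))
Function('H')(Q) = Mul(Rational(1, 3), Pow(Add(5, Q), 2))
Pow(Add(-8591, Function('H')(Function('V')(11))), -1) = Pow(Add(-8591, Mul(Rational(1, 3), Pow(Add(5, Pow(Add(-5, 11), 2)), 2))), -1) = Pow(Add(-8591, Mul(Rational(1, 3), Pow(Add(5, Pow(6, 2)), 2))), -1) = Pow(Add(-8591, Mul(Rational(1, 3), Pow(Add(5, 36), 2))), -1) = Pow(Add(-8591, Mul(Rational(1, 3), Pow(41, 2))), -1) = Pow(Add(-8591, Mul(Rational(1, 3), 1681)), -1) = Pow(Add(-8591, Rational(1681, 3)), -1) = Pow(Rational(-24092, 3), -1) = Rational(-3, 24092)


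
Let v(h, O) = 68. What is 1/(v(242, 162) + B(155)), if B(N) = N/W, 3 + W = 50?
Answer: 47/3351 ≈ 0.014026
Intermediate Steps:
W = 47 (W = -3 + 50 = 47)
B(N) = N/47
1/(v(242, 162) + B(155)) = 1/(68 + (1/47)*155) = 1/(68 + 155/47) = 1/(3351/47) = 47/3351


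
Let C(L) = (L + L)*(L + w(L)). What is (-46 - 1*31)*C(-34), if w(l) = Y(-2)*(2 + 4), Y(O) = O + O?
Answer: -303688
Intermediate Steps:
Y(O) = 2*O
w(l) = -24 (w(l) = (2*(-2))*(2 + 4) = -4*6 = -24)
C(L) = 2*L*(-24 + L) (C(L) = (L + L)*(L - 24) = (2*L)*(-24 + L) = 2*L*(-24 + L))
(-46 - 1*31)*C(-34) = (-46 - 1*31)*(2*(-34)*(-24 - 34)) = (-46 - 31)*(2*(-34)*(-58)) = -77*3944 = -303688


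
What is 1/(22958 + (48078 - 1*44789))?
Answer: 1/26247 ≈ 3.8100e-5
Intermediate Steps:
1/(22958 + (48078 - 1*44789)) = 1/(22958 + (48078 - 44789)) = 1/(22958 + 3289) = 1/26247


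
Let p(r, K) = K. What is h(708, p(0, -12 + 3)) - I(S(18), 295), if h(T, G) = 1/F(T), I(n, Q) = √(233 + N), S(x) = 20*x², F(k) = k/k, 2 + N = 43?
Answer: 1 - √274 ≈ -15.553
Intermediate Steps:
N = 41 (N = -2 + 43 = 41)
F(k) = 1
I(n, Q) = √274 (I(n, Q) = √(233 + 41) = √274)
h(T, G) = 1 (h(T, G) = 1/1 = 1)
h(708, p(0, -12 + 3)) - I(S(18), 295) = 1 - √274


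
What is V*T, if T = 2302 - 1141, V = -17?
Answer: -19737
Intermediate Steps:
T = 1161
V*T = -17*1161 = -19737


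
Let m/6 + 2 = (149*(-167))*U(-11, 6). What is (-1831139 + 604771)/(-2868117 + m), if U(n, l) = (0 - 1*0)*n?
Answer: 111488/260739 ≈ 0.42758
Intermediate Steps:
U(n, l) = 0 (U(n, l) = (0 + 0)*n = 0*n = 0)
m = -12 (m = -12 + 6*((149*(-167))*0) = -12 + 6*(-24883*0) = -12 + 6*0 = -12 + 0 = -12)
(-1831139 + 604771)/(-2868117 + m) = (-1831139 + 604771)/(-2868117 - 12) = -1226368/(-2868129) = -1226368*(-1/2868129) = 111488/260739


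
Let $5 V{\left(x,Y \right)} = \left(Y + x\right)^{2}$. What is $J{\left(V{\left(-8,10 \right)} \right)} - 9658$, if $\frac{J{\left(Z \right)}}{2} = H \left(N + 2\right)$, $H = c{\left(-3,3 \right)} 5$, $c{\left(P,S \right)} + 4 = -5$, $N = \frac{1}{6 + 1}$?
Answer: $- \frac{68956}{7} \approx -9850.9$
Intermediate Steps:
$N = \frac{1}{7} \approx 0.14286$
$V{\left(x,Y \right)} = \frac{\left(Y + x\right)^{2}}{5}$
$c{\left(P,S \right)} = -9$ ($c{\left(P,S \right)} = -4 - 5 = -9$)
$H = -45$ ($H = \left(-9\right) 5 = -45$)
$J{\left(Z \right)} = - \frac{1350}{7}$ ($J{\left(Z \right)} = 2 \left(- 45 \left(\frac{1}{7} + 2\right)\right) = 2 \left(\left(-45\right) \frac{15}{7}\right) = 2 \left(- \frac{675}{7}\right) = - \frac{1350}{7}$)
$J{\left(V{\left(-8,10 \right)} \right)} - 9658 = - \frac{1350}{7} - 9658 = - \frac{68956}{7}$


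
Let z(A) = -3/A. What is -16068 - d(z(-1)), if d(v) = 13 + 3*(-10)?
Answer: -16051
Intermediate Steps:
d(v) = -17 (d(v) = 13 - 30 = -17)
-16068 - d(z(-1)) = -16068 - 1*(-17) = -16068 + 17 = -16051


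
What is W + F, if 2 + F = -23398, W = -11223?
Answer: -34623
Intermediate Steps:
F = -23400 (F = -2 - 23398 = -23400)
W + F = -11223 - 23400 = -34623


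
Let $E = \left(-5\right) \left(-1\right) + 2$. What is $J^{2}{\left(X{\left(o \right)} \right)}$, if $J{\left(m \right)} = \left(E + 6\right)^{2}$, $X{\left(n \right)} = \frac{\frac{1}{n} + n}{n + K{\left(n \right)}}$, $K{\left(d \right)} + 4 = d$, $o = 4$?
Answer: $28561$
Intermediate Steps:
$K{\left(d \right)} = -4 + d$
$E = 7$ ($E = 5 + 2 = 7$)
$X{\left(n \right)} = \frac{n + \frac{1}{n}}{-4 + 2 n}$ ($X{\left(n \right)} = \frac{\frac{1}{n} + n}{n + \left(-4 + n\right)} = \frac{n + \frac{1}{n}}{-4 + 2 n}$)
$J{\left(m \right)} = 169$ ($J{\left(m \right)} = \left(7 + 6\right)^{2} = 13^{2} = 169$)
$J^{2}{\left(X{\left(o \right)} \right)} = 169^{2} = 28561$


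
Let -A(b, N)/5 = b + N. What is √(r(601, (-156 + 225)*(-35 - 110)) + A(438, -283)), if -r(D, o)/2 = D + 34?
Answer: I*√2045 ≈ 45.222*I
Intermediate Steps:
A(b, N) = -5*N - 5*b (A(b, N) = -5*(b + N) = -5*(N + b) = -5*N - 5*b)
r(D, o) = -68 - 2*D (r(D, o) = -2*(D + 34) = -2*(34 + D) = -68 - 2*D)
√(r(601, (-156 + 225)*(-35 - 110)) + A(438, -283)) = √((-68 - 2*601) + (-5*(-283) - 5*438)) = √((-68 - 1202) + (1415 - 2190)) = √(-1270 - 775) = √(-2045) = I*√2045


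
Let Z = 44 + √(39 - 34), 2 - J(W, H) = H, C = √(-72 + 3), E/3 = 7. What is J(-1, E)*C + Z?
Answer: 44 + √5 - 19*I*√69 ≈ 46.236 - 157.83*I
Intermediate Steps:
E = 21 (E = 3*7 = 21)
C = I*√69 (C = √(-69) = I*√69 ≈ 8.3066*I)
J(W, H) = 2 - H
Z = 44 + √5 ≈ 46.236
J(-1, E)*C + Z = (2 - 1*21)*(I*√69) + (44 + √5) = (2 - 21)*(I*√69) + (44 + √5) = -19*I*√69 + (44 + √5) = 44 + √5 - 19*I*√69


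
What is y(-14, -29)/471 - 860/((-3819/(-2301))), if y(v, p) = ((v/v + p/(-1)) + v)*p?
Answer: -311271692/599583 ≈ -519.15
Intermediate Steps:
y(v, p) = p*(1 + v - p) (y(v, p) = ((1 + p*(-1)) + v)*p = ((1 - p) + v)*p = (1 + v - p)*p = p*(1 + v - p))
y(-14, -29)/471 - 860/((-3819/(-2301))) = -29*(1 - 14 - 1*(-29))/471 - 860/((-3819/(-2301))) = -29*(1 - 14 + 29)*(1/471) - 860/((-3819*(-1/2301))) = -29*16*(1/471) - 860/1273/767 = -464*1/471 - 860*767/1273 = -464/471 - 659620/1273 = -311271692/599583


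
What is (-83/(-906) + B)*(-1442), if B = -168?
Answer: 109682125/453 ≈ 2.4212e+5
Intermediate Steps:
(-83/(-906) + B)*(-1442) = (-83/(-906) - 168)*(-1442) = (-83*(-1/906) - 168)*(-1442) = (83/906 - 168)*(-1442) = -152125/906*(-1442) = 109682125/453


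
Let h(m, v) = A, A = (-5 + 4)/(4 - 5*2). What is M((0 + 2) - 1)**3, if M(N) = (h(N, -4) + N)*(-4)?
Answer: -2744/27 ≈ -101.63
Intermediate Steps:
A = 1/6 (A = -1/(4 - 10) = -1/(-6) = -1*(-1/6) = 1/6 ≈ 0.16667)
h(m, v) = 1/6
M(N) = -2/3 - 4*N (M(N) = (1/6 + N)*(-4) = -2/3 - 4*N)
M((0 + 2) - 1)**3 = (-2/3 - 4*((0 + 2) - 1))**3 = (-2/3 - 4*(2 - 1))**3 = (-2/3 - 4*1)**3 = (-2/3 - 4)**3 = (-14/3)**3 = -2744/27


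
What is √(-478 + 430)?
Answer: 4*I*√3 ≈ 6.9282*I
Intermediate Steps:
√(-478 + 430) = √(-48) = 4*I*√3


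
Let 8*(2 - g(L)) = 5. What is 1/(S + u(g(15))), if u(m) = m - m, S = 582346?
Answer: 1/582346 ≈ 1.7172e-6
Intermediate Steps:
g(L) = 11/8 (g(L) = 2 - 1/8*5 = 2 - 5/8 = 11/8)
u(m) = 0
1/(S + u(g(15))) = 1/(582346 + 0) = 1/582346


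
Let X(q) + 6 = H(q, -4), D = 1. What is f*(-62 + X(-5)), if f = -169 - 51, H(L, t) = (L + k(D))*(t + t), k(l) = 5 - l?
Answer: 13200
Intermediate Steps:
H(L, t) = 2*t*(4 + L) (H(L, t) = (L + (5 - 1*1))*(t + t) = (L + (5 - 1))*(2*t) = (L + 4)*(2*t) = (4 + L)*(2*t) = 2*t*(4 + L))
X(q) = -38 - 8*q (X(q) = -6 + 2*(-4)*(4 + q) = -6 + (-32 - 8*q) = -38 - 8*q)
f = -220
f*(-62 + X(-5)) = -220*(-62 + (-38 - 8*(-5))) = -220*(-62 + (-38 + 40)) = -220*(-62 + 2) = -220*(-60) = 13200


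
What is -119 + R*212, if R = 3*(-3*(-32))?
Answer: 60937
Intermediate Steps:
R = 288 (R = 3*96 = 288)
-119 + R*212 = -119 + 288*212 = -119 + 61056 = 60937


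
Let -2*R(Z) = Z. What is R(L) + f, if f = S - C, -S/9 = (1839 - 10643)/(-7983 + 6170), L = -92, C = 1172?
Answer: -2120674/1813 ≈ -1169.7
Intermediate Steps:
S = -79236/1813 (S = -9*(1839 - 10643)/(-7983 + 6170) = -(-79236)/(-1813) = -(-79236)*(-1)/1813 = -9*8804/1813 = -79236/1813 ≈ -43.704)
R(Z) = -Z/2
f = -2204072/1813 (f = -79236/1813 - 1*1172 = -79236/1813 - 1172 = -2204072/1813 ≈ -1215.7)
R(L) + f = -1/2*(-92) - 2204072/1813 = 46 - 2204072/1813 = -2120674/1813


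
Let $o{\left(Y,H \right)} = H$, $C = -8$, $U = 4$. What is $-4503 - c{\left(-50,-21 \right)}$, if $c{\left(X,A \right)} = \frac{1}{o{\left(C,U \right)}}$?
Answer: $- \frac{18013}{4} \approx -4503.3$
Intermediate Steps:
$c{\left(X,A \right)} = \frac{1}{4}$
$-4503 - c{\left(-50,-21 \right)} = -4503 - \frac{1}{4} = - \frac{18013}{4}$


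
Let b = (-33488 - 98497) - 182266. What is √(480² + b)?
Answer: I*√83851 ≈ 289.57*I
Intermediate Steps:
b = -314251 (b = -131985 - 182266 = -314251)
√(480² + b) = √(480² - 314251) = √(230400 - 314251) = √(-83851) = I*√83851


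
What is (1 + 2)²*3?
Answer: 27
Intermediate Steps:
(1 + 2)²*3 = 3²*3 = 9*3 = 27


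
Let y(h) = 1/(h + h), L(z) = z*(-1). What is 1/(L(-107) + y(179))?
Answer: 358/38307 ≈ 0.0093455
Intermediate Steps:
L(z) = -z
y(h) = 1/(2*h)
1/(L(-107) + y(179)) = 1/(-1*(-107) + (1/2)/179) = 1/(107 + (1/2)*(1/179)) = 1/(107 + 1/358) = 1/(38307/358) = 358/38307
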